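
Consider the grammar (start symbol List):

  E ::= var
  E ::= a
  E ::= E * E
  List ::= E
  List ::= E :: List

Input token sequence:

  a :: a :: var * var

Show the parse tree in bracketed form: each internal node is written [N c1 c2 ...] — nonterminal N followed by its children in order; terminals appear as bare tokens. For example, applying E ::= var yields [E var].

List
E :: List
a :: List
a :: E :: List
a :: a :: List
a :: a :: E
a :: a :: E * E
a :: a :: var * E
a :: a :: var * var

[List [E a] :: [List [E a] :: [List [E [E var] * [E var]]]]]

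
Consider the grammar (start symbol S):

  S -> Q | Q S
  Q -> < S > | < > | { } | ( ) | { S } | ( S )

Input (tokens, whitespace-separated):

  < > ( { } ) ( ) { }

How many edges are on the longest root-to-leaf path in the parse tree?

[S [Q < >] [S [Q ( [S [Q { }]] )] [S [Q ( )] [S [Q { }]]]]]

5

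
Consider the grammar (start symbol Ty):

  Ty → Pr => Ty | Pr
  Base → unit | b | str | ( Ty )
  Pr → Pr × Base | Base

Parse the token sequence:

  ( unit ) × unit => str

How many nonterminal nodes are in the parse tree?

11

[Ty [Pr [Pr [Base ( [Ty [Pr [Base unit]]] )]] × [Base unit]] => [Ty [Pr [Base str]]]]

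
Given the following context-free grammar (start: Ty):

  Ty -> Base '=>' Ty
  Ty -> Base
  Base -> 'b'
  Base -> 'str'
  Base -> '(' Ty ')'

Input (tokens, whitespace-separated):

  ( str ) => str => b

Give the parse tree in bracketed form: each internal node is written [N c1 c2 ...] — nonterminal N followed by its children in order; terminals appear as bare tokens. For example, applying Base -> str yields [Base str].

[Ty [Base ( [Ty [Base str]] )] => [Ty [Base str] => [Ty [Base b]]]]

Ty
Base => Ty
( Ty ) => Ty
( Base ) => Ty
( str ) => Ty
( str ) => Base => Ty
( str ) => str => Ty
( str ) => str => Base
( str ) => str => b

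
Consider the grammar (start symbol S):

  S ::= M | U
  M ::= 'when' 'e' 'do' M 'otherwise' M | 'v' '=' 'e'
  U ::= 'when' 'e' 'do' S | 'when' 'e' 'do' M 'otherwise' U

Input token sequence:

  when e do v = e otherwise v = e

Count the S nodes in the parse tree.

[S [M when e do [M v = e] otherwise [M v = e]]]

1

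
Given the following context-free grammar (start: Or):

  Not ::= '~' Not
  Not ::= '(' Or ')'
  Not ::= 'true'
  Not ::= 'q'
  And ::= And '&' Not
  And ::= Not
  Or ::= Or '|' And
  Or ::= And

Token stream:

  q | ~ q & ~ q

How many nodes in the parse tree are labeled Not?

5

[Or [Or [And [Not q]]] | [And [And [Not ~ [Not q]]] & [Not ~ [Not q]]]]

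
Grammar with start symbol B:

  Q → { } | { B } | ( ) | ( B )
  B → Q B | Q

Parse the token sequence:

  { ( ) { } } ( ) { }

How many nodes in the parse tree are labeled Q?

5

[B [Q { [B [Q ( )] [B [Q { }]]] }] [B [Q ( )] [B [Q { }]]]]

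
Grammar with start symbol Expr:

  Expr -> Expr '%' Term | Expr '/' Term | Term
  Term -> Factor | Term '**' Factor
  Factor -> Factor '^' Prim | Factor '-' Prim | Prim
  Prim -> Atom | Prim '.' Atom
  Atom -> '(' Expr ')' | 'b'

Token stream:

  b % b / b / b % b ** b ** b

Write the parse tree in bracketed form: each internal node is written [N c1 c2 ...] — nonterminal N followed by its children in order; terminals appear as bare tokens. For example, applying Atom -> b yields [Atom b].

[Expr [Expr [Expr [Expr [Expr [Term [Factor [Prim [Atom b]]]]] % [Term [Factor [Prim [Atom b]]]]] / [Term [Factor [Prim [Atom b]]]]] / [Term [Factor [Prim [Atom b]]]]] % [Term [Term [Term [Factor [Prim [Atom b]]]] ** [Factor [Prim [Atom b]]]] ** [Factor [Prim [Atom b]]]]]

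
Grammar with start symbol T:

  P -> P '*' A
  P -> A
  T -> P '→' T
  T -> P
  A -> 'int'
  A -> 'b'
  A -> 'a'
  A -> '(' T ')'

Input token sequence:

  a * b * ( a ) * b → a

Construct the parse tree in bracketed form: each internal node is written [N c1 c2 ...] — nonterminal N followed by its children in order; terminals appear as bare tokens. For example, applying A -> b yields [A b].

[T [P [P [P [P [A a]] * [A b]] * [A ( [T [P [A a]]] )]] * [A b]] → [T [P [A a]]]]

T
P → T
P * A → T
P * A * A → T
P * A * A * A → T
A * A * A * A → T
a * A * A * A → T
a * b * A * A → T
a * b * ( T ) * A → T
a * b * ( P ) * A → T
a * b * ( A ) * A → T
a * b * ( a ) * A → T
a * b * ( a ) * b → T
a * b * ( a ) * b → P
a * b * ( a ) * b → A
a * b * ( a ) * b → a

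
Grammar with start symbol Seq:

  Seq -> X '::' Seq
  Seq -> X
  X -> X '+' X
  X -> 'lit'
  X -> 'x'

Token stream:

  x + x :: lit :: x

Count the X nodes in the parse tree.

5

[Seq [X [X x] + [X x]] :: [Seq [X lit] :: [Seq [X x]]]]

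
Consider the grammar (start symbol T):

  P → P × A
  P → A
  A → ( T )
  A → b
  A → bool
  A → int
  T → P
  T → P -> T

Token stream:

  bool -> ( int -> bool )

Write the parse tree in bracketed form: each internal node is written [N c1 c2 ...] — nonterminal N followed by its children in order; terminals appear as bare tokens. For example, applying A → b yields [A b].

[T [P [A bool]] -> [T [P [A ( [T [P [A int]] -> [T [P [A bool]]]] )]]]]

T
P -> T
A -> T
bool -> T
bool -> P
bool -> A
bool -> ( T )
bool -> ( P -> T )
bool -> ( A -> T )
bool -> ( int -> T )
bool -> ( int -> P )
bool -> ( int -> A )
bool -> ( int -> bool )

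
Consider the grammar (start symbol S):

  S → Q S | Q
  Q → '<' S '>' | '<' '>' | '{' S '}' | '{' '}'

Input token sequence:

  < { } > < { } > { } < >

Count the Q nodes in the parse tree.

6

[S [Q < [S [Q { }]] >] [S [Q < [S [Q { }]] >] [S [Q { }] [S [Q < >]]]]]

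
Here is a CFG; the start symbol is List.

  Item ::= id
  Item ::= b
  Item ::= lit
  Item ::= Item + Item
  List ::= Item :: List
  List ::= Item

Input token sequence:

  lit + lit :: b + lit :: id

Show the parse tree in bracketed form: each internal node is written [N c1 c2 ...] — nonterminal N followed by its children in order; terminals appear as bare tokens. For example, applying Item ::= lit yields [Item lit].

[List [Item [Item lit] + [Item lit]] :: [List [Item [Item b] + [Item lit]] :: [List [Item id]]]]

List
Item :: List
Item + Item :: List
lit + Item :: List
lit + lit :: List
lit + lit :: Item :: List
lit + lit :: Item + Item :: List
lit + lit :: b + Item :: List
lit + lit :: b + lit :: List
lit + lit :: b + lit :: Item
lit + lit :: b + lit :: id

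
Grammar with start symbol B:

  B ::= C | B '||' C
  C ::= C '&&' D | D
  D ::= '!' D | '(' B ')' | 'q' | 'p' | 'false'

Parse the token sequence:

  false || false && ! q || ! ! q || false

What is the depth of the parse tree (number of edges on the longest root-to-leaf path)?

[B [B [B [B [C [D false]]] || [C [C [D false]] && [D ! [D q]]]] || [C [D ! [D ! [D q]]]]] || [C [D false]]]

6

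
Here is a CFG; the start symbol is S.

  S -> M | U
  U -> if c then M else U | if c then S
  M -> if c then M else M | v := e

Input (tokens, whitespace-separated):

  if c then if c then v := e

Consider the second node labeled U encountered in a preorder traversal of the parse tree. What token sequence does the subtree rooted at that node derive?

if c then v := e

[S [U if c then [S [U if c then [S [M v := e]]]]]]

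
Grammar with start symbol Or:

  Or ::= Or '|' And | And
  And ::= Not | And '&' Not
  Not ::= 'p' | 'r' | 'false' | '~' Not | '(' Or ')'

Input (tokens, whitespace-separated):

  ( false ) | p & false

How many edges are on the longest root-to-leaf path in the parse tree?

7

[Or [Or [And [Not ( [Or [And [Not false]]] )]]] | [And [And [Not p]] & [Not false]]]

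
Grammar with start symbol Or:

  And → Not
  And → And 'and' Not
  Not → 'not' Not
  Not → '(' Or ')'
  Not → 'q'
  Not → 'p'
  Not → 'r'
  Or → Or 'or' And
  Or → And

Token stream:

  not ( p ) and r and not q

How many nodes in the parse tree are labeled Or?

2

[Or [And [And [And [Not not [Not ( [Or [And [Not p]]] )]]] and [Not r]] and [Not not [Not q]]]]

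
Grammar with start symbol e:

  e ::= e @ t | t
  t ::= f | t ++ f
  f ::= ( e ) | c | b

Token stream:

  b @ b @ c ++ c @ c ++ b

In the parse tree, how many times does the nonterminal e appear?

4

[e [e [e [e [t [f b]]] @ [t [f b]]] @ [t [t [f c]] ++ [f c]]] @ [t [t [f c]] ++ [f b]]]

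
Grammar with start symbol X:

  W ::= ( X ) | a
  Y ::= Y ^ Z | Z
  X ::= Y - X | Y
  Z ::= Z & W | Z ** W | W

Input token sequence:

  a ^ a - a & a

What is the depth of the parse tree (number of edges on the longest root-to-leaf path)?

[X [Y [Y [Z [W a]]] ^ [Z [W a]]] - [X [Y [Z [Z [W a]] & [W a]]]]]

6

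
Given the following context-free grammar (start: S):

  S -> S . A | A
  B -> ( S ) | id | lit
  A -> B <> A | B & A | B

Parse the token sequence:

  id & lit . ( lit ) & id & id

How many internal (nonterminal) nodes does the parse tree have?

15

[S [S [A [B id] & [A [B lit]]]] . [A [B ( [S [A [B lit]]] )] & [A [B id] & [A [B id]]]]]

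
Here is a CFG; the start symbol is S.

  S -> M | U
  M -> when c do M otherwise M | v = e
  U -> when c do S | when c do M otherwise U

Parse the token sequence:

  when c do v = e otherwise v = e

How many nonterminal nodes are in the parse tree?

4

[S [M when c do [M v = e] otherwise [M v = e]]]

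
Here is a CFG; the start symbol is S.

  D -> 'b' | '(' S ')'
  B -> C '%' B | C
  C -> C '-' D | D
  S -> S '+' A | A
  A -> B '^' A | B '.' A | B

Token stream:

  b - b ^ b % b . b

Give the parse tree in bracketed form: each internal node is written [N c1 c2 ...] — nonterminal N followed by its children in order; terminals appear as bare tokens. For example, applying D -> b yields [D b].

S
A
B ^ A
C ^ A
C - D ^ A
D - D ^ A
b - D ^ A
b - b ^ A
b - b ^ B . A
b - b ^ C % B . A
b - b ^ D % B . A
b - b ^ b % B . A
b - b ^ b % C . A
b - b ^ b % D . A
b - b ^ b % b . A
b - b ^ b % b . B
b - b ^ b % b . C
b - b ^ b % b . D
b - b ^ b % b . b

[S [A [B [C [C [D b]] - [D b]]] ^ [A [B [C [D b]] % [B [C [D b]]]] . [A [B [C [D b]]]]]]]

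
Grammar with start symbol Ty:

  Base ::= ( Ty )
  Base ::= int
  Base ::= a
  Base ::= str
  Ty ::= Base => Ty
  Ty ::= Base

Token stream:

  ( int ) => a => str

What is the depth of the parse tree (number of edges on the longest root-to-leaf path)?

4

[Ty [Base ( [Ty [Base int]] )] => [Ty [Base a] => [Ty [Base str]]]]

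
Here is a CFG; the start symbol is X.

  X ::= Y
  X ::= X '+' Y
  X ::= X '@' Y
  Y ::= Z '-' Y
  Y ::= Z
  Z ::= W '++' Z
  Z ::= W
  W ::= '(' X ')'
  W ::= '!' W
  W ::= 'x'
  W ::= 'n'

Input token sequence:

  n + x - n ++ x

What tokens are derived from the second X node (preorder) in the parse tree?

n

[X [X [Y [Z [W n]]]] + [Y [Z [W x]] - [Y [Z [W n] ++ [Z [W x]]]]]]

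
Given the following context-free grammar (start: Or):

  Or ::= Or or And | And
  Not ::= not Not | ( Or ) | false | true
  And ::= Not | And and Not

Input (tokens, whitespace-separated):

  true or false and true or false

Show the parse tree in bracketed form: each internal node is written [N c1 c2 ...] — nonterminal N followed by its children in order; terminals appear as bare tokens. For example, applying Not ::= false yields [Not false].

[Or [Or [Or [And [Not true]]] or [And [And [Not false]] and [Not true]]] or [And [Not false]]]

Or
Or or And
Or or And or And
And or And or And
Not or And or And
true or And or And
true or And and Not or And
true or Not and Not or And
true or false and Not or And
true or false and true or And
true or false and true or Not
true or false and true or false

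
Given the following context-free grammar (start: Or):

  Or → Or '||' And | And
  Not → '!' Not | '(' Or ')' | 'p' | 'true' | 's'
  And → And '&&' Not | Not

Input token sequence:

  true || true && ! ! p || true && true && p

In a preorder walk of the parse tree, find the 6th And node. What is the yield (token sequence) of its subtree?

[Or [Or [Or [And [Not true]]] || [And [And [Not true]] && [Not ! [Not ! [Not p]]]]] || [And [And [And [Not true]] && [Not true]] && [Not p]]]

true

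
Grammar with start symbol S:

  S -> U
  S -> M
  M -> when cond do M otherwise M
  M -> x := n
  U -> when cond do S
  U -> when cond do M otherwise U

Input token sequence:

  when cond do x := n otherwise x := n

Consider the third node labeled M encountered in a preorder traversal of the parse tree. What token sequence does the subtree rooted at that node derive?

x := n

[S [M when cond do [M x := n] otherwise [M x := n]]]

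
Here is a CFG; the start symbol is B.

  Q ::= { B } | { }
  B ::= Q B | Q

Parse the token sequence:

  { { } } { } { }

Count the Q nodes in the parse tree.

4

[B [Q { [B [Q { }]] }] [B [Q { }] [B [Q { }]]]]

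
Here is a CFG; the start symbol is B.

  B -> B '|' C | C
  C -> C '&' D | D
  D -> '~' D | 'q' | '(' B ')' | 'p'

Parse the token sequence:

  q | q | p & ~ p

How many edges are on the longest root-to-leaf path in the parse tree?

5

[B [B [B [C [D q]]] | [C [D q]]] | [C [C [D p]] & [D ~ [D p]]]]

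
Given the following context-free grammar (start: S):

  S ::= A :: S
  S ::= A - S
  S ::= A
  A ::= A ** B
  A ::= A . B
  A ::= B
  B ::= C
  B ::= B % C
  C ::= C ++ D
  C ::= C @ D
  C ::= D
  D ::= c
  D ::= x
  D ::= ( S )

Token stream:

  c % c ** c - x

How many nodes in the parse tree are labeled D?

[S [A [A [B [B [C [D c]]] % [C [D c]]]] ** [B [C [D c]]]] - [S [A [B [C [D x]]]]]]

4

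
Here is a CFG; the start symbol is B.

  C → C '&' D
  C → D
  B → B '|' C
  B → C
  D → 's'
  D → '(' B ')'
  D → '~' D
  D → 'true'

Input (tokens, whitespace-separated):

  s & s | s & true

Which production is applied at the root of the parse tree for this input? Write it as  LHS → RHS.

B → B '|' C

[B [B [C [C [D s]] & [D s]]] | [C [C [D s]] & [D true]]]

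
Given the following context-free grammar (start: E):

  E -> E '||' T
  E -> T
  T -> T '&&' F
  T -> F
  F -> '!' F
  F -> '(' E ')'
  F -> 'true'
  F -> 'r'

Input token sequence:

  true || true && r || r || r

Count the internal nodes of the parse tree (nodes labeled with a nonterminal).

14

[E [E [E [E [T [F true]]] || [T [T [F true]] && [F r]]] || [T [F r]]] || [T [F r]]]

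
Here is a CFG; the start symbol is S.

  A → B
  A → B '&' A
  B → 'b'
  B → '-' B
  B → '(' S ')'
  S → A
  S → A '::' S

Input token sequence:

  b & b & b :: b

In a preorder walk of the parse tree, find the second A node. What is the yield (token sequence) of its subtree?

[S [A [B b] & [A [B b] & [A [B b]]]] :: [S [A [B b]]]]

b & b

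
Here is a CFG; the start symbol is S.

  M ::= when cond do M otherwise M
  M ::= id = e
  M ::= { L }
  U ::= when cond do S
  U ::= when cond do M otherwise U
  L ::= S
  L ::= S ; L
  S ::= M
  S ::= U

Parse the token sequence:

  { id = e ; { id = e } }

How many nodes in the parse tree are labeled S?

4

[S [M { [L [S [M id = e]] ; [L [S [M { [L [S [M id = e]]] }]]]] }]]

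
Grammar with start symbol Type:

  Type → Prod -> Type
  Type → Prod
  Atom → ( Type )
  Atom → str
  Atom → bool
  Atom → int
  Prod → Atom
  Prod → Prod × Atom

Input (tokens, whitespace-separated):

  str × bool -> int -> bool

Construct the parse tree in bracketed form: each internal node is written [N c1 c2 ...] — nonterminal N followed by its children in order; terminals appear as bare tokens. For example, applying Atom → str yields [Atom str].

Type
Prod -> Type
Prod × Atom -> Type
Atom × Atom -> Type
str × Atom -> Type
str × bool -> Type
str × bool -> Prod -> Type
str × bool -> Atom -> Type
str × bool -> int -> Type
str × bool -> int -> Prod
str × bool -> int -> Atom
str × bool -> int -> bool

[Type [Prod [Prod [Atom str]] × [Atom bool]] -> [Type [Prod [Atom int]] -> [Type [Prod [Atom bool]]]]]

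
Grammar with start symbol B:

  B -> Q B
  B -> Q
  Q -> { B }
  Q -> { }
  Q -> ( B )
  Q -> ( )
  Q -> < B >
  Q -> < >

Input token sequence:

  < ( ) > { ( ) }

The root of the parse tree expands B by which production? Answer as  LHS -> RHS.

[B [Q < [B [Q ( )]] >] [B [Q { [B [Q ( )]] }]]]

B -> Q B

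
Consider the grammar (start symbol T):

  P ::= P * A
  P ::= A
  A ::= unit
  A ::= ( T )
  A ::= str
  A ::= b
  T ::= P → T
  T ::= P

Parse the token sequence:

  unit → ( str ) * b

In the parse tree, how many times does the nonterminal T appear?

[T [P [A unit]] → [T [P [P [A ( [T [P [A str]]] )]] * [A b]]]]

3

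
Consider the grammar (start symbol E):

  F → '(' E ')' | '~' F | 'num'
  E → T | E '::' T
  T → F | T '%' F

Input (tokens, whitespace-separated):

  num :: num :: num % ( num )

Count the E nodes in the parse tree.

[E [E [E [T [F num]]] :: [T [F num]]] :: [T [T [F num]] % [F ( [E [T [F num]]] )]]]

4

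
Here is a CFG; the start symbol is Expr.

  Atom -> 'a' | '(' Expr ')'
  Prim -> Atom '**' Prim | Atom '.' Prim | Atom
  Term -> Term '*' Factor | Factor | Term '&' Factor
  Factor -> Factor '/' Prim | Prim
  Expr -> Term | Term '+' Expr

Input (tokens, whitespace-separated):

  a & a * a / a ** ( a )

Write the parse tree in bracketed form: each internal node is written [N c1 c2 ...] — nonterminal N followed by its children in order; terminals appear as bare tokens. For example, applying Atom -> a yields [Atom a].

Expr
Term
Term * Factor
Term & Factor * Factor
Factor & Factor * Factor
Prim & Factor * Factor
Atom & Factor * Factor
a & Factor * Factor
a & Prim * Factor
a & Atom * Factor
a & a * Factor
a & a * Factor / Prim
a & a * Prim / Prim
a & a * Atom / Prim
a & a * a / Prim
a & a * a / Atom ** Prim
a & a * a / a ** Prim
a & a * a / a ** Atom
a & a * a / a ** ( Expr )
a & a * a / a ** ( Term )
a & a * a / a ** ( Factor )
a & a * a / a ** ( Prim )
a & a * a / a ** ( Atom )
a & a * a / a ** ( a )

[Expr [Term [Term [Term [Factor [Prim [Atom a]]]] & [Factor [Prim [Atom a]]]] * [Factor [Factor [Prim [Atom a]]] / [Prim [Atom a] ** [Prim [Atom ( [Expr [Term [Factor [Prim [Atom a]]]]] )]]]]]]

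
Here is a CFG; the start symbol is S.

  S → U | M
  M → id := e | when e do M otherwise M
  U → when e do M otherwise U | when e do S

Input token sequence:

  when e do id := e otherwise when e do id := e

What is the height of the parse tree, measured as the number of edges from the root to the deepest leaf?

5

[S [U when e do [M id := e] otherwise [U when e do [S [M id := e]]]]]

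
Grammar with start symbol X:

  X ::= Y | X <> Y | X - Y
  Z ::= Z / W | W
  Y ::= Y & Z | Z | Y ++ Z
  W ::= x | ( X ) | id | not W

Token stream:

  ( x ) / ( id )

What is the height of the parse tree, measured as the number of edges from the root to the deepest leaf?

9

[X [Y [Z [Z [W ( [X [Y [Z [W x]]]] )]] / [W ( [X [Y [Z [W id]]]] )]]]]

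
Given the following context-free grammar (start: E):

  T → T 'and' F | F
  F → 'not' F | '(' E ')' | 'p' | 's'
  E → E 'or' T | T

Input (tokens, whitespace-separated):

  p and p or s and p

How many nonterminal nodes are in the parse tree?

[E [E [T [T [F p]] and [F p]]] or [T [T [F s]] and [F p]]]

10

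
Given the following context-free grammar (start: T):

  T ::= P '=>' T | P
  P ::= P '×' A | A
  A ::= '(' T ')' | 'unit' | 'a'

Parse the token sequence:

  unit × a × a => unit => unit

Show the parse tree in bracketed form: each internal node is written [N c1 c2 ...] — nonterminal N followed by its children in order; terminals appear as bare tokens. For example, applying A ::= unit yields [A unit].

[T [P [P [P [A unit]] × [A a]] × [A a]] => [T [P [A unit]] => [T [P [A unit]]]]]

T
P => T
P × A => T
P × A × A => T
A × A × A => T
unit × A × A => T
unit × a × A => T
unit × a × a => T
unit × a × a => P => T
unit × a × a => A => T
unit × a × a => unit => T
unit × a × a => unit => P
unit × a × a => unit => A
unit × a × a => unit => unit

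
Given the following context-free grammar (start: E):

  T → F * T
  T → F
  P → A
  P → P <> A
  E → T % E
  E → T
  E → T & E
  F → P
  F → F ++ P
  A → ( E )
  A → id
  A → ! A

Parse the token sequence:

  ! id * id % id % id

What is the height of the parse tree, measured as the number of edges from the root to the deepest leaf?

7

[E [T [F [P [A ! [A id]]]] * [T [F [P [A id]]]]] % [E [T [F [P [A id]]]] % [E [T [F [P [A id]]]]]]]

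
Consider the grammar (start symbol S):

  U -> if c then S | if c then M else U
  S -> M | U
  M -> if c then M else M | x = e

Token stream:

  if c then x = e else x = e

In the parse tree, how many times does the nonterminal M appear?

[S [M if c then [M x = e] else [M x = e]]]

3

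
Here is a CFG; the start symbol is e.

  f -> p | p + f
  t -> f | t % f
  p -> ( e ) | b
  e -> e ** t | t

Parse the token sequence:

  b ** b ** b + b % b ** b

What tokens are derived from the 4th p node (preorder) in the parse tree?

[e [e [e [e [t [f [p b]]]] ** [t [f [p b]]]] ** [t [t [f [p b] + [f [p b]]]] % [f [p b]]]] ** [t [f [p b]]]]

b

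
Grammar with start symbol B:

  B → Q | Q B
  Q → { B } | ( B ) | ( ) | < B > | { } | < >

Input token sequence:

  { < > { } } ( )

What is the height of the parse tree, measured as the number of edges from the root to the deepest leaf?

[B [Q { [B [Q < >] [B [Q { }]]] }] [B [Q ( )]]]

5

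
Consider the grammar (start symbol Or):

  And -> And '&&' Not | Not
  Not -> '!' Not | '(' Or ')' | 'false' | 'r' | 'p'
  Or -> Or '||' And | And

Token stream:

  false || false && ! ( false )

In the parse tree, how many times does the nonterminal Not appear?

[Or [Or [And [Not false]]] || [And [And [Not false]] && [Not ! [Not ( [Or [And [Not false]]] )]]]]

5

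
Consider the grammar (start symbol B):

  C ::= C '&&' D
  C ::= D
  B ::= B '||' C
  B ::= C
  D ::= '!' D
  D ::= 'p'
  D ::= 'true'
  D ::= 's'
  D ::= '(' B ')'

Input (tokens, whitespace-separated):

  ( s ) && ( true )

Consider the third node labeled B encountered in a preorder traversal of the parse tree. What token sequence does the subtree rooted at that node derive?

[B [C [C [D ( [B [C [D s]]] )]] && [D ( [B [C [D true]]] )]]]

true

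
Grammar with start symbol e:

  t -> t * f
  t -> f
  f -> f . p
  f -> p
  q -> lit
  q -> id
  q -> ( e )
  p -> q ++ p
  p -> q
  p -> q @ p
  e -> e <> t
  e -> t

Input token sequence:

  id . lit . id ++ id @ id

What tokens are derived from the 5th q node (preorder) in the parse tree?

[e [t [f [f [f [p [q id]]] . [p [q lit]]] . [p [q id] ++ [p [q id] @ [p [q id]]]]]]]

id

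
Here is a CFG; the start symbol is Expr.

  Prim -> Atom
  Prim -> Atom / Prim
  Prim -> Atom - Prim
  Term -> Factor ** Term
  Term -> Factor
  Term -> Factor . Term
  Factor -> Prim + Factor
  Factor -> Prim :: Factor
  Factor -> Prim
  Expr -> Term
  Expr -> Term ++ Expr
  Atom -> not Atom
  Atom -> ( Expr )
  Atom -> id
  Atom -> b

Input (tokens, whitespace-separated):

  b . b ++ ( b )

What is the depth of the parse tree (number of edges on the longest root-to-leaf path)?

[Expr [Term [Factor [Prim [Atom b]]] . [Term [Factor [Prim [Atom b]]]]] ++ [Expr [Term [Factor [Prim [Atom ( [Expr [Term [Factor [Prim [Atom b]]]]] )]]]]]]

11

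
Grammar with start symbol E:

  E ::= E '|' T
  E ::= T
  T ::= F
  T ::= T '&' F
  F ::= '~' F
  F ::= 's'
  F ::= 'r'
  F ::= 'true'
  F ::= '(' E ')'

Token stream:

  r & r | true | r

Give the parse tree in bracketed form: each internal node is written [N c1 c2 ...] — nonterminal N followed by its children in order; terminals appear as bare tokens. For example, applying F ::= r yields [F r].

E
E | T
E | T | T
T | T | T
T & F | T | T
F & F | T | T
r & F | T | T
r & r | T | T
r & r | F | T
r & r | true | T
r & r | true | F
r & r | true | r

[E [E [E [T [T [F r]] & [F r]]] | [T [F true]]] | [T [F r]]]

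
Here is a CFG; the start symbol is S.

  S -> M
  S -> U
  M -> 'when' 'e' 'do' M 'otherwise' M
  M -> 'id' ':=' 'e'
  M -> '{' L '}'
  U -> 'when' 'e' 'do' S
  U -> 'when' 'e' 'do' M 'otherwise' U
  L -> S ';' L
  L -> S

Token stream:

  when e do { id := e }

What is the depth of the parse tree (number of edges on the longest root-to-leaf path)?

7

[S [U when e do [S [M { [L [S [M id := e]]] }]]]]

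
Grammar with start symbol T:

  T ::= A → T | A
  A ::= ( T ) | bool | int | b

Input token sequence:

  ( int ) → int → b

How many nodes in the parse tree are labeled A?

4

[T [A ( [T [A int]] )] → [T [A int] → [T [A b]]]]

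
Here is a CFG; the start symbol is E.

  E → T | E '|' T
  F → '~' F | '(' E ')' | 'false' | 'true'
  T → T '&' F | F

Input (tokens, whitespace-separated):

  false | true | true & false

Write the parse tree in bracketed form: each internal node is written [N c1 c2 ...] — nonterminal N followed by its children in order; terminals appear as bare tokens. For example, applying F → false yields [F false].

[E [E [E [T [F false]]] | [T [F true]]] | [T [T [F true]] & [F false]]]

E
E | T
E | T | T
T | T | T
F | T | T
false | T | T
false | F | T
false | true | T
false | true | T & F
false | true | F & F
false | true | true & F
false | true | true & false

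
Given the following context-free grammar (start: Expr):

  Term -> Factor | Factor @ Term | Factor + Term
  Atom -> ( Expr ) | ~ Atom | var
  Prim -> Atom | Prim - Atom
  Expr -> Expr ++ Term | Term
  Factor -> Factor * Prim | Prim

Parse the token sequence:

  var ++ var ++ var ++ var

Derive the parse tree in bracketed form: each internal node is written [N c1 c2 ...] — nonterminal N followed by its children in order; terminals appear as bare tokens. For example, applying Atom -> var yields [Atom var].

[Expr [Expr [Expr [Expr [Term [Factor [Prim [Atom var]]]]] ++ [Term [Factor [Prim [Atom var]]]]] ++ [Term [Factor [Prim [Atom var]]]]] ++ [Term [Factor [Prim [Atom var]]]]]

Expr
Expr ++ Term
Expr ++ Term ++ Term
Expr ++ Term ++ Term ++ Term
Term ++ Term ++ Term ++ Term
Factor ++ Term ++ Term ++ Term
Prim ++ Term ++ Term ++ Term
Atom ++ Term ++ Term ++ Term
var ++ Term ++ Term ++ Term
var ++ Factor ++ Term ++ Term
var ++ Prim ++ Term ++ Term
var ++ Atom ++ Term ++ Term
var ++ var ++ Term ++ Term
var ++ var ++ Factor ++ Term
var ++ var ++ Prim ++ Term
var ++ var ++ Atom ++ Term
var ++ var ++ var ++ Term
var ++ var ++ var ++ Factor
var ++ var ++ var ++ Prim
var ++ var ++ var ++ Atom
var ++ var ++ var ++ var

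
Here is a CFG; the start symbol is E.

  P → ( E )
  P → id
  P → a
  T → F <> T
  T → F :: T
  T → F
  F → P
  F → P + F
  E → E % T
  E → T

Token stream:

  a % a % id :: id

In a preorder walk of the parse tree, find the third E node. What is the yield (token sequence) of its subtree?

a

[E [E [E [T [F [P a]]]] % [T [F [P a]]]] % [T [F [P id]] :: [T [F [P id]]]]]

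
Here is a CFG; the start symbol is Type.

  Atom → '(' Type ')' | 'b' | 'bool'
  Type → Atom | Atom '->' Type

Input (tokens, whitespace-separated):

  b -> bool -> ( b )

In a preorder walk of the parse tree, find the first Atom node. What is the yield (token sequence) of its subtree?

b

[Type [Atom b] -> [Type [Atom bool] -> [Type [Atom ( [Type [Atom b]] )]]]]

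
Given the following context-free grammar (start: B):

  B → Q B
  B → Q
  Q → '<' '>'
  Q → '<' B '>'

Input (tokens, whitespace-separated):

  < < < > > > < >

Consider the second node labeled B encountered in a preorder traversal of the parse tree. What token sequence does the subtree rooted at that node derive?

[B [Q < [B [Q < [B [Q < >]] >]] >] [B [Q < >]]]

< < > >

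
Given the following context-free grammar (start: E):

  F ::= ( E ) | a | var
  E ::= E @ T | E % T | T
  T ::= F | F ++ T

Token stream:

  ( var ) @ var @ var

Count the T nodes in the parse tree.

4

[E [E [E [T [F ( [E [T [F var]]] )]]] @ [T [F var]]] @ [T [F var]]]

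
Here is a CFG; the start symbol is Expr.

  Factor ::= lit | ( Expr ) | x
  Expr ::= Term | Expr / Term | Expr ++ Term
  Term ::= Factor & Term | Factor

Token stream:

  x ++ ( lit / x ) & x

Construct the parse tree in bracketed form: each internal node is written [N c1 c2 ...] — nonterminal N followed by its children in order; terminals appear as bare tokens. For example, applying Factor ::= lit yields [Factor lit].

Expr
Expr ++ Term
Term ++ Term
Factor ++ Term
x ++ Term
x ++ Factor & Term
x ++ ( Expr ) & Term
x ++ ( Expr / Term ) & Term
x ++ ( Term / Term ) & Term
x ++ ( Factor / Term ) & Term
x ++ ( lit / Term ) & Term
x ++ ( lit / Factor ) & Term
x ++ ( lit / x ) & Term
x ++ ( lit / x ) & Factor
x ++ ( lit / x ) & x

[Expr [Expr [Term [Factor x]]] ++ [Term [Factor ( [Expr [Expr [Term [Factor lit]]] / [Term [Factor x]]] )] & [Term [Factor x]]]]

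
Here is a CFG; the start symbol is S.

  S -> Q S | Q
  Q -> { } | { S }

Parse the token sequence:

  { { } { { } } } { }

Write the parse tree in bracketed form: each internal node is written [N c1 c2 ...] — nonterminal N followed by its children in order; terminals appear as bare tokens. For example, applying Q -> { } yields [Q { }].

[S [Q { [S [Q { }] [S [Q { [S [Q { }]] }]]] }] [S [Q { }]]]

S
Q S
{ S } S
{ Q S } S
{ { } S } S
{ { } Q } S
{ { } { S } } S
{ { } { Q } } S
{ { } { { } } } S
{ { } { { } } } Q
{ { } { { } } } { }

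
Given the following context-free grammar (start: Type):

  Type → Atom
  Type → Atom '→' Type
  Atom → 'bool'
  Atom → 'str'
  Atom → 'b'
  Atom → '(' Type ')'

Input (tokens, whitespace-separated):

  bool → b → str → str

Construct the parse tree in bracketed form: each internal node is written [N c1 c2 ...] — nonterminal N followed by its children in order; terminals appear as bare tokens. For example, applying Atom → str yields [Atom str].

Type
Atom → Type
bool → Type
bool → Atom → Type
bool → b → Type
bool → b → Atom → Type
bool → b → str → Type
bool → b → str → Atom
bool → b → str → str

[Type [Atom bool] → [Type [Atom b] → [Type [Atom str] → [Type [Atom str]]]]]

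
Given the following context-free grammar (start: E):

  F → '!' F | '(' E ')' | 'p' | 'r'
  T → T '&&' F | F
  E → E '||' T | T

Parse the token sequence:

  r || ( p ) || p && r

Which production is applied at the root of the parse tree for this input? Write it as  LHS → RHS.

E → E '||' T

[E [E [E [T [F r]]] || [T [F ( [E [T [F p]]] )]]] || [T [T [F p]] && [F r]]]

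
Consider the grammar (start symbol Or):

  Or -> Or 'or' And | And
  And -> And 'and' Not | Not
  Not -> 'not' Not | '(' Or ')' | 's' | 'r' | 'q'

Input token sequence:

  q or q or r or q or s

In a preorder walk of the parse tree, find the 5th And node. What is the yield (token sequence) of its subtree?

s

[Or [Or [Or [Or [Or [And [Not q]]] or [And [Not q]]] or [And [Not r]]] or [And [Not q]]] or [And [Not s]]]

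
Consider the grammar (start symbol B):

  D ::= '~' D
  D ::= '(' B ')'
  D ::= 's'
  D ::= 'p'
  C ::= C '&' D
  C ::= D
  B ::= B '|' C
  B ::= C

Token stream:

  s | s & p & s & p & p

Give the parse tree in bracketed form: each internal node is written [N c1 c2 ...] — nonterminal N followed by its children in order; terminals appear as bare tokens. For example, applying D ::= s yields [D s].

B
B | C
C | C
D | C
s | C
s | C & D
s | C & D & D
s | C & D & D & D
s | C & D & D & D & D
s | D & D & D & D & D
s | s & D & D & D & D
s | s & p & D & D & D
s | s & p & s & D & D
s | s & p & s & p & D
s | s & p & s & p & p

[B [B [C [D s]]] | [C [C [C [C [C [D s]] & [D p]] & [D s]] & [D p]] & [D p]]]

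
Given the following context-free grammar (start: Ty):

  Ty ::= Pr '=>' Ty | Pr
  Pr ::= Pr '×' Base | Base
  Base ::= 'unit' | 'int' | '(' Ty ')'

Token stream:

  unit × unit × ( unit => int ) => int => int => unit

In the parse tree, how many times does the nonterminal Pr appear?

8

[Ty [Pr [Pr [Pr [Base unit]] × [Base unit]] × [Base ( [Ty [Pr [Base unit]] => [Ty [Pr [Base int]]]] )]] => [Ty [Pr [Base int]] => [Ty [Pr [Base int]] => [Ty [Pr [Base unit]]]]]]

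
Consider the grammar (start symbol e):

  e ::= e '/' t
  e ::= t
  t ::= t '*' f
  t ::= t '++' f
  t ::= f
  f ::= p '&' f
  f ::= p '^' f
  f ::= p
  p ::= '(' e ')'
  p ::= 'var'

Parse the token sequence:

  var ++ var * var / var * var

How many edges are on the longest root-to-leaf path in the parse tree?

7

[e [e [t [t [t [f [p var]]] ++ [f [p var]]] * [f [p var]]]] / [t [t [f [p var]]] * [f [p var]]]]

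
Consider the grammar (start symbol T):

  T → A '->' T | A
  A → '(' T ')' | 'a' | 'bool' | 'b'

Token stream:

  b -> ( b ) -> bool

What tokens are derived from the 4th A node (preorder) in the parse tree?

bool

[T [A b] -> [T [A ( [T [A b]] )] -> [T [A bool]]]]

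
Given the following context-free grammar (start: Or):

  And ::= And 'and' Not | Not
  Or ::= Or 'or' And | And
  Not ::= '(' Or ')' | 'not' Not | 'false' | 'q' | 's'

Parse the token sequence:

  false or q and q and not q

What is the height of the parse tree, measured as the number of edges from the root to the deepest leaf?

[Or [Or [And [Not false]]] or [And [And [And [Not q]] and [Not q]] and [Not not [Not q]]]]

5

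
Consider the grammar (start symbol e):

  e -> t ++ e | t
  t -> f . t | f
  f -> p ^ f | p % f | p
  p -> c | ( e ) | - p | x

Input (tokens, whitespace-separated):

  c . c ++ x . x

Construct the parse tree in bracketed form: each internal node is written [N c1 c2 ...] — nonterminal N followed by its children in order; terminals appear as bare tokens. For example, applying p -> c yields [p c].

e
t ++ e
f . t ++ e
p . t ++ e
c . t ++ e
c . f ++ e
c . p ++ e
c . c ++ e
c . c ++ t
c . c ++ f . t
c . c ++ p . t
c . c ++ x . t
c . c ++ x . f
c . c ++ x . p
c . c ++ x . x

[e [t [f [p c]] . [t [f [p c]]]] ++ [e [t [f [p x]] . [t [f [p x]]]]]]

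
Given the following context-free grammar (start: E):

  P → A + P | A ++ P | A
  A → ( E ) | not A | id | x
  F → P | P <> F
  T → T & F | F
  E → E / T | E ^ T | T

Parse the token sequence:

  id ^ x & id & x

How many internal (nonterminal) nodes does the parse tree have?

18

[E [E [T [F [P [A id]]]]] ^ [T [T [T [F [P [A x]]]] & [F [P [A id]]]] & [F [P [A x]]]]]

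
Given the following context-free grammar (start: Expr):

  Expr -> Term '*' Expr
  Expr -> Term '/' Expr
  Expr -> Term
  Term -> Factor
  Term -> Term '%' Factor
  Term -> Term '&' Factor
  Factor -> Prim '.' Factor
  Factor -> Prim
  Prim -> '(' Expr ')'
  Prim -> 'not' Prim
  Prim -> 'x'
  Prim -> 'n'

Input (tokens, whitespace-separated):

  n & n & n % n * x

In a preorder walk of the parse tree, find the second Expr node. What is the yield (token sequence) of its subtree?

x

[Expr [Term [Term [Term [Term [Factor [Prim n]]] & [Factor [Prim n]]] & [Factor [Prim n]]] % [Factor [Prim n]]] * [Expr [Term [Factor [Prim x]]]]]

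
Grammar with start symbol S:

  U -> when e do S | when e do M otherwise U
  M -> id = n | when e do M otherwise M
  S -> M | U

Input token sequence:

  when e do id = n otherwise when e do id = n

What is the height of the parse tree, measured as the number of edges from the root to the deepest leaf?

5

[S [U when e do [M id = n] otherwise [U when e do [S [M id = n]]]]]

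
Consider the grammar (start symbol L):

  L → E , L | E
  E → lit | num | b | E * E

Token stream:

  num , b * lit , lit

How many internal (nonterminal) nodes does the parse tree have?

8

[L [E num] , [L [E [E b] * [E lit]] , [L [E lit]]]]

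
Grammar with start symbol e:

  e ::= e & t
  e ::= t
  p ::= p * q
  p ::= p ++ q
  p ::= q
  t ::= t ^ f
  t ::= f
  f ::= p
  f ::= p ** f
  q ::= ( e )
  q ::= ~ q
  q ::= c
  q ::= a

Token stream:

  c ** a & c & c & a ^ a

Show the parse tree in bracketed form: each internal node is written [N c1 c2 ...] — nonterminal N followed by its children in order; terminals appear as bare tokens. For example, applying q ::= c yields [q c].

[e [e [e [e [t [f [p [q c]] ** [f [p [q a]]]]]] & [t [f [p [q c]]]]] & [t [f [p [q c]]]]] & [t [t [f [p [q a]]]] ^ [f [p [q a]]]]]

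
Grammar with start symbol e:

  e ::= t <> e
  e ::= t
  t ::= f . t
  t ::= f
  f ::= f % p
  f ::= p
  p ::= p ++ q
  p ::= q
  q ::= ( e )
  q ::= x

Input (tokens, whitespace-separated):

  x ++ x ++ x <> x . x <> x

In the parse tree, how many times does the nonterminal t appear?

4

[e [t [f [p [p [p [q x]] ++ [q x]] ++ [q x]]]] <> [e [t [f [p [q x]]] . [t [f [p [q x]]]]] <> [e [t [f [p [q x]]]]]]]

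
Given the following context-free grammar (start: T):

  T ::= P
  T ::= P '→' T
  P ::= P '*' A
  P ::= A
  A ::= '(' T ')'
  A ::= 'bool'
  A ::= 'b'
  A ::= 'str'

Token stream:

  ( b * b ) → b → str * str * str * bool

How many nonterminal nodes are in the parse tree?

[T [P [A ( [T [P [P [A b]] * [A b]]] )]] → [T [P [A b]] → [T [P [P [P [P [A str]] * [A str]] * [A str]] * [A bool]]]]]

20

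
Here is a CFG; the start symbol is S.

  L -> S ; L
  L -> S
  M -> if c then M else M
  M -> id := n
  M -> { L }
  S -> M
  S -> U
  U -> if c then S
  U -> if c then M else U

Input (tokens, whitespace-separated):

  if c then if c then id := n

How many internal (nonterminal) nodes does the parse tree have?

6

[S [U if c then [S [U if c then [S [M id := n]]]]]]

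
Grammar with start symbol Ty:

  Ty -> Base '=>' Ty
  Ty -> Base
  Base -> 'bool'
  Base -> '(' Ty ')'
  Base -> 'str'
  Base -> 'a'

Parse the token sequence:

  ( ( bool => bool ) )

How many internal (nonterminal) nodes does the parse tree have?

[Ty [Base ( [Ty [Base ( [Ty [Base bool] => [Ty [Base bool]]] )]] )]]

8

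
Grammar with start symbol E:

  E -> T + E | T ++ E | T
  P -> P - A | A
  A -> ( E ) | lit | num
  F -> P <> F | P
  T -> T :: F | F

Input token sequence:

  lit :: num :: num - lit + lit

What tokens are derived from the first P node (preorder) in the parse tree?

[E [T [T [T [F [P [A lit]]]] :: [F [P [A num]]]] :: [F [P [P [A num]] - [A lit]]]] + [E [T [F [P [A lit]]]]]]

lit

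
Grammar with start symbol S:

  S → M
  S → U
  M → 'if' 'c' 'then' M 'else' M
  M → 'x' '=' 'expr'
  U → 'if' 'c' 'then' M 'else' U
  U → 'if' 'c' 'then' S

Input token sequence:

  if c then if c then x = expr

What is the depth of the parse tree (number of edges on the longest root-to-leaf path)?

6

[S [U if c then [S [U if c then [S [M x = expr]]]]]]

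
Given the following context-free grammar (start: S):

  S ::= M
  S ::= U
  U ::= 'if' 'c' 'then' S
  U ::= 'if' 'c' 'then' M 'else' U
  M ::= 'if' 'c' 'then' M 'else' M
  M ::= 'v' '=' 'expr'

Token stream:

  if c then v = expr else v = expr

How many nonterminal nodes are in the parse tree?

4

[S [M if c then [M v = expr] else [M v = expr]]]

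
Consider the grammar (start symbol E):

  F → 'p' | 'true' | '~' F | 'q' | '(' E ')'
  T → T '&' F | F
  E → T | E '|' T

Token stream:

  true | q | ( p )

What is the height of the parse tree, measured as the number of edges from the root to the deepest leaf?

6

[E [E [E [T [F true]]] | [T [F q]]] | [T [F ( [E [T [F p]]] )]]]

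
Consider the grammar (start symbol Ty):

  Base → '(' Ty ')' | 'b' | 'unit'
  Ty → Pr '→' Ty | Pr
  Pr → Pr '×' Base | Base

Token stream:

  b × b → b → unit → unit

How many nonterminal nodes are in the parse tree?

[Ty [Pr [Pr [Base b]] × [Base b]] → [Ty [Pr [Base b]] → [Ty [Pr [Base unit]] → [Ty [Pr [Base unit]]]]]]

14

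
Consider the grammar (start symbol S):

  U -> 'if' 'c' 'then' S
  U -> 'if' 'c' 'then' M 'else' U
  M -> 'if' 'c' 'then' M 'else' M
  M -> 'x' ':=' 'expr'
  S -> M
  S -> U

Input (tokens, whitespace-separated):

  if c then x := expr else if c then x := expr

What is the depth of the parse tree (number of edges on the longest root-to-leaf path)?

5

[S [U if c then [M x := expr] else [U if c then [S [M x := expr]]]]]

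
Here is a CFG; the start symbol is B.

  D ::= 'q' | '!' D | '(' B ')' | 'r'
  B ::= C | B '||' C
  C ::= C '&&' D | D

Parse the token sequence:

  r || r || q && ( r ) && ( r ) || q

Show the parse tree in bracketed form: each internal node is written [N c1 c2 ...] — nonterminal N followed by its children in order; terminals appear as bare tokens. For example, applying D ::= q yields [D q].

[B [B [B [B [C [D r]]] || [C [D r]]] || [C [C [C [D q]] && [D ( [B [C [D r]]] )]] && [D ( [B [C [D r]]] )]]] || [C [D q]]]

B
B || C
B || C || C
B || C || C || C
C || C || C || C
D || C || C || C
r || C || C || C
r || D || C || C
r || r || C || C
r || r || C && D || C
r || r || C && D && D || C
r || r || D && D && D || C
r || r || q && D && D || C
r || r || q && ( B ) && D || C
r || r || q && ( C ) && D || C
r || r || q && ( D ) && D || C
r || r || q && ( r ) && D || C
r || r || q && ( r ) && ( B ) || C
r || r || q && ( r ) && ( C ) || C
r || r || q && ( r ) && ( D ) || C
r || r || q && ( r ) && ( r ) || C
r || r || q && ( r ) && ( r ) || D
r || r || q && ( r ) && ( r ) || q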